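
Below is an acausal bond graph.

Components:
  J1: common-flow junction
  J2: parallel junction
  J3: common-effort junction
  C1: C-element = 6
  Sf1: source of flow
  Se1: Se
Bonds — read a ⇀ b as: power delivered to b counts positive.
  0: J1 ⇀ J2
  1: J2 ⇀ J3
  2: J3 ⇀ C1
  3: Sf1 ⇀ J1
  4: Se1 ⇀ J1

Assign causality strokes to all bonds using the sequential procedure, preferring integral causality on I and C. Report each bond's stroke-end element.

b3 |Sf1  (source Sf1 imposes f)
b4 |J1  (Se1: effort source, stroke at far end)
b0 |J1  (J1: bond 3 brought flow, rest push out)
b1 |J2  (J2 needs exactly one e-in)
b2 |J3  (J3 needs exactly one e-in)

b0 |J1
b1 |J2
b2 |J3
b3 |Sf1
b4 |J1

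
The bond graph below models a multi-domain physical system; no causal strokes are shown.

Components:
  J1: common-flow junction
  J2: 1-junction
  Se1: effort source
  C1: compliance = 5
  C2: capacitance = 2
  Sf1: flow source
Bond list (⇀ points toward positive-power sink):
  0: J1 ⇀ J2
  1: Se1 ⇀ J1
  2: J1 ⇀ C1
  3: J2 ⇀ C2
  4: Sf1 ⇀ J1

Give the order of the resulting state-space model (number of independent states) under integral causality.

2  (C1, C2 all integral)

#1 |J1  (Se1 fixes effort; stroke away)
#4 |Sf1  (Sf1: flow source, stroke at near end)
#0 |J1  (common-f at J1 fixed by 4)
#2 |J1  (J1 flow already set via bond 4)
#3 |J2  (J2: bond 0 brought flow, rest push out)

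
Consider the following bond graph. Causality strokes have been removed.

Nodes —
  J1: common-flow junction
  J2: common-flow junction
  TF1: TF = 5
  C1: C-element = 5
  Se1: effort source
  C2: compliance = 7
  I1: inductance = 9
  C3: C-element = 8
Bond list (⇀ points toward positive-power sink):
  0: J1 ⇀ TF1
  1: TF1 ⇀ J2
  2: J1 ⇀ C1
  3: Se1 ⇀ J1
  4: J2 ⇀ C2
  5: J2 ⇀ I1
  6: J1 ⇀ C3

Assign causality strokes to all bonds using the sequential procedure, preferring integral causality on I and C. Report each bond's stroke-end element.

#0 →TF1
#1 →J2
#2 →J1
#3 →J1
#4 →J2
#5 →I1
#6 →J1

#3 |J1  (Se1 (Se) sets effort on bond)
#2 |J1  (prefer integral on C1)
#4 |J2  (C2 integral (e out))
#5 |I1  (I1 outputs flow p/I1)
#1 |J2  (common-f at J2 fixed by 5)
#0 |TF1  (TF1 one-in-one-out from 1)
#6 |J1  (common-f at J1 fixed by 0)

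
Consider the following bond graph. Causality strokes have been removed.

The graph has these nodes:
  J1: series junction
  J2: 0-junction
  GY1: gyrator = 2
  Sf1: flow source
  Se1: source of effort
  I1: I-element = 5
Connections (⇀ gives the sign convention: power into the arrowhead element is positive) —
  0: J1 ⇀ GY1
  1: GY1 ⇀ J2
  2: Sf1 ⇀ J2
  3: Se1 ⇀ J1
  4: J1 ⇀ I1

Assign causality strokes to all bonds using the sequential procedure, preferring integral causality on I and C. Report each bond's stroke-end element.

#2 stroke→Sf1  (Sf1: flow source, stroke at near end)
#3 stroke→J1  (Se1 fixes effort; stroke away)
#1 stroke→J2  (only one effort-in slot at J2)
#0 stroke→J1  (GY1: gyrator matches bond 1)
#4 stroke→I1  (only one flow-in slot at J1)

b0 |J1
b1 |J2
b2 |Sf1
b3 |J1
b4 |I1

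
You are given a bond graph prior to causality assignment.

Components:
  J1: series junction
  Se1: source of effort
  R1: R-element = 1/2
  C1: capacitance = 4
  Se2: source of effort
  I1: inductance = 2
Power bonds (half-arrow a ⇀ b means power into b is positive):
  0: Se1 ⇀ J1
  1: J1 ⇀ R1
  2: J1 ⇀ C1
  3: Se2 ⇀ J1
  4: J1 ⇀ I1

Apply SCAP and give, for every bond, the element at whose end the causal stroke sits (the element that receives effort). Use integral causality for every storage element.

bond 0 |J1
bond 1 |J1
bond 2 |J1
bond 3 |J1
bond 4 |I1

β0 stroke→J1  (Se1 (Se) sets effort on bond)
β3 stroke→J1  (Se2 (Se) sets effort on bond)
β2 stroke→J1  (C1: C, integral causality)
β4 stroke→I1  (I1 outputs flow p/I1)
β1 stroke→J1  (1-jn J1 has f-setter on 4)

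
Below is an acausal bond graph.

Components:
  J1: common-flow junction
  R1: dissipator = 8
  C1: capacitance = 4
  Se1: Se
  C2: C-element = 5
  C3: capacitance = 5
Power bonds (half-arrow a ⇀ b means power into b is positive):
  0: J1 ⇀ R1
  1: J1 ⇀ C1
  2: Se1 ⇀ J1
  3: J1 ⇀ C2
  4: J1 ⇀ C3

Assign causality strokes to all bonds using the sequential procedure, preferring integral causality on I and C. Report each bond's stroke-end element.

bond 2 |J1  (Se1: effort source, stroke at far end)
bond 1 |J1  (C1 integral (e out))
bond 3 |J1  (C2: C, integral causality)
bond 4 |J1  (C3 outputs effort q/C3)
bond 0 |R1  (J1: last free bond brings flow in)

bond 0 stroke→R1
bond 1 stroke→J1
bond 2 stroke→J1
bond 3 stroke→J1
bond 4 stroke→J1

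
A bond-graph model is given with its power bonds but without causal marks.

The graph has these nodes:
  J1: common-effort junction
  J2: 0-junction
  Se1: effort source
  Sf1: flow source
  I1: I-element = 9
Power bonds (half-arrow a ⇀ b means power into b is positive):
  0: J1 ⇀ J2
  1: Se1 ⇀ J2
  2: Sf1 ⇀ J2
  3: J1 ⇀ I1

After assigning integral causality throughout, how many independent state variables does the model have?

β1 stroke at J2  (Se1 fixes effort; stroke away)
β2 stroke at Sf1  (source Sf1 imposes f)
β0 stroke at J1  (J2 effort already set via bond 1)
β3 stroke at I1  (common-e at J1 fixed by 0)

1  (I1 all integral)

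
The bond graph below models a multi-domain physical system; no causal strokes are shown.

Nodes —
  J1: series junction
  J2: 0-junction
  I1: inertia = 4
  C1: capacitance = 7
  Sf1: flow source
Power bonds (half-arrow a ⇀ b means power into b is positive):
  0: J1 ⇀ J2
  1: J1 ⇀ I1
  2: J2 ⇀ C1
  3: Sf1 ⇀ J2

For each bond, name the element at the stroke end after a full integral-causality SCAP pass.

β0 stroke→J1
β1 stroke→I1
β2 stroke→J2
β3 stroke→Sf1

#3 →Sf1  (Sf1 fixes flow; stroke at Sf1)
#1 →I1  (prefer integral on I1)
#0 →J1  (common-f at J1 fixed by 1)
#2 →J2  (J2: last free bond brings effort in)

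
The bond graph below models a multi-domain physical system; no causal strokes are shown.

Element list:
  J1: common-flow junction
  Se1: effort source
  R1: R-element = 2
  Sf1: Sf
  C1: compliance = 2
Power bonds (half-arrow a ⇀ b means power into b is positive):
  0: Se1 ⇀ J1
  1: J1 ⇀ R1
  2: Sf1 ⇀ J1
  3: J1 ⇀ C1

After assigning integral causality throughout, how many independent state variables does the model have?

β0 stroke→J1  (Se1: effort source, stroke at far end)
β2 stroke→Sf1  (Sf1 fixes flow; stroke at Sf1)
β1 stroke→J1  (J1 flow already set via bond 2)
β3 stroke→J1  (J1 flow already set via bond 2)

1  (C1 all integral)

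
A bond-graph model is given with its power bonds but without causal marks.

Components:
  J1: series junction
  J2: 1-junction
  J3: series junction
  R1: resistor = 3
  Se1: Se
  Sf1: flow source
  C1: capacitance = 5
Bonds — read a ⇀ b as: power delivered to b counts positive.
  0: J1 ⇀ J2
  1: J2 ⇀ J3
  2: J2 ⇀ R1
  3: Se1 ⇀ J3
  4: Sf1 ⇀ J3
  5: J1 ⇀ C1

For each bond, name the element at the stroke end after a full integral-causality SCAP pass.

β0 |J2
β1 |J3
β2 |J2
β3 |J3
β4 |Sf1
β5 |J1

β3 |J3  (Se1 fixes effort; stroke away)
β4 |Sf1  (Sf1 (Sf) sets flow on bond)
β1 |J3  (common-f at J3 fixed by 4)
β0 |J2  (J2 flow already set via bond 1)
β2 |J2  (J2 flow already set via bond 1)
β5 |J1  (J1 flow already set via bond 0)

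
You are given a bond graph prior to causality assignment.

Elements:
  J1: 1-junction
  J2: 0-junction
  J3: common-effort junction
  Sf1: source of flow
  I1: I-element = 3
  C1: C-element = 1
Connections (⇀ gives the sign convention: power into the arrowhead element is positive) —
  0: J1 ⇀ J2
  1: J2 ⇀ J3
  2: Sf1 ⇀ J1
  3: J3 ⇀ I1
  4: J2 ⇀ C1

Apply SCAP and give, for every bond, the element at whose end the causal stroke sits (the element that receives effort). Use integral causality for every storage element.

bond 2 |Sf1  (Sf1 (Sf) sets flow on bond)
bond 0 |J1  (J1: bond 2 brought flow, rest push out)
bond 3 |I1  (prefer integral on I1)
bond 1 |J3  (only one effort-in slot at J3)
bond 4 |J2  (J2: last free bond brings effort in)

β0 |J1
β1 |J3
β2 |Sf1
β3 |I1
β4 |J2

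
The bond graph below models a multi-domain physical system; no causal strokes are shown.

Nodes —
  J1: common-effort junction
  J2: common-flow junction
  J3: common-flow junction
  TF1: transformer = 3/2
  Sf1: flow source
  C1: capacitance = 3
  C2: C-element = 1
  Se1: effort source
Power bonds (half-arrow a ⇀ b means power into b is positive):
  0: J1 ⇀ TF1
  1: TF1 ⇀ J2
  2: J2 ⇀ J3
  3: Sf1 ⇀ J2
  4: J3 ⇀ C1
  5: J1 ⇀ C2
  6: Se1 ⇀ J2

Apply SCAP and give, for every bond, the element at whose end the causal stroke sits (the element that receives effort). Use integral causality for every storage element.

bond 3 →Sf1  (Sf1: flow source, stroke at near end)
bond 6 →J2  (Se1: effort source, stroke at far end)
bond 1 →J2  (J2: bond 3 brought flow, rest push out)
bond 2 →J2  (J2: bond 3 brought flow, rest push out)
bond 4 →J3  (1-jn J3 has f-setter on 2)
bond 0 →TF1  (through TF1, causality passes straight; one stroke at TF1)
bond 5 →J1  (closing 0-jn rule on J1)

bond 0 stroke at TF1
bond 1 stroke at J2
bond 2 stroke at J2
bond 3 stroke at Sf1
bond 4 stroke at J3
bond 5 stroke at J1
bond 6 stroke at J2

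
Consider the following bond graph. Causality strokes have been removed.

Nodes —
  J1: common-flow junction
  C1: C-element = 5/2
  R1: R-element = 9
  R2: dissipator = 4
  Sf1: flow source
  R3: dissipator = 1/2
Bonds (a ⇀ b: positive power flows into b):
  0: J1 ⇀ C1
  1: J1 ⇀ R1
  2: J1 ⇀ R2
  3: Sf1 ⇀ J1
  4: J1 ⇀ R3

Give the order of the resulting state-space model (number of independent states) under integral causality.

b3 |Sf1  (Sf1 fixes flow; stroke at Sf1)
b0 |J1  (J1: bond 3 brought flow, rest push out)
b1 |J1  (J1: bond 3 brought flow, rest push out)
b2 |J1  (J1: bond 3 brought flow, rest push out)
b4 |J1  (common-f at J1 fixed by 3)

1  (C1 all integral)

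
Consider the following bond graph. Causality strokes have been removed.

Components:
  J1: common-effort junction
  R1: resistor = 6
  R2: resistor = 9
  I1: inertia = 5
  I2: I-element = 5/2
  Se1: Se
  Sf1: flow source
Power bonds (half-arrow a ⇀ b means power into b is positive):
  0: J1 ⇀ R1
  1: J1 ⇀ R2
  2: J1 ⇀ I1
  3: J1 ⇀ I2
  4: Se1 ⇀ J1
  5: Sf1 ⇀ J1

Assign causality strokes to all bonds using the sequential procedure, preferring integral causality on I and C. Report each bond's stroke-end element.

b4 stroke→J1  (source Se1 imposes e)
b5 stroke→Sf1  (Sf1 (Sf) sets flow on bond)
b0 stroke→R1  (common-e at J1 fixed by 4)
b1 stroke→R2  (0-jn J1 has e-setter on 4)
b2 stroke→I1  (0-jn J1 has e-setter on 4)
b3 stroke→I2  (common-e at J1 fixed by 4)

β0 stroke at R1
β1 stroke at R2
β2 stroke at I1
β3 stroke at I2
β4 stroke at J1
β5 stroke at Sf1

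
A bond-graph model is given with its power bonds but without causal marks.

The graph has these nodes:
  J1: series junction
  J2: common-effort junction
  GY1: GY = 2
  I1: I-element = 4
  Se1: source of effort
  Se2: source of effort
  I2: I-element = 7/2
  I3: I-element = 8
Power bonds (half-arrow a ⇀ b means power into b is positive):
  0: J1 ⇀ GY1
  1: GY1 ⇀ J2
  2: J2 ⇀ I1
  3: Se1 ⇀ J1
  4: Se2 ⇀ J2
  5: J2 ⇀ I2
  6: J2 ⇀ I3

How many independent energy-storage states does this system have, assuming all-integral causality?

bond 3 stroke at J1  (source Se1 imposes e)
bond 4 stroke at J2  (Se2 (Se) sets effort on bond)
bond 0 stroke at GY1  (J1: last free bond brings flow in)
bond 1 stroke at GY1  (common-e at J2 fixed by 4)
bond 2 stroke at I1  (common-e at J2 fixed by 4)
bond 5 stroke at I2  (J2 effort already set via bond 4)
bond 6 stroke at I3  (0-jn J2 has e-setter on 4)

3  (I1, I2, I3 all integral)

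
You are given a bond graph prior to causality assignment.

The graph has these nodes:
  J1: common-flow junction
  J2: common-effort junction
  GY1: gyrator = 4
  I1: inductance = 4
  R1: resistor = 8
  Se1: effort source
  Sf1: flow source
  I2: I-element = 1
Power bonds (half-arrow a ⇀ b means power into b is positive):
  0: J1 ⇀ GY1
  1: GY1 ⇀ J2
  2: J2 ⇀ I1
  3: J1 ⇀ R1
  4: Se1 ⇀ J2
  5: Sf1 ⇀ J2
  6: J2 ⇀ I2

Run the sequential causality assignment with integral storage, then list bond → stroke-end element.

bond 4 stroke at J2  (Se1 fixes effort; stroke away)
bond 5 stroke at Sf1  (Sf1 (Sf) sets flow on bond)
bond 1 stroke at GY1  (0-jn J2 has e-setter on 4)
bond 2 stroke at I1  (0-jn J2 has e-setter on 4)
bond 6 stroke at I2  (0-jn J2 has e-setter on 4)
bond 0 stroke at GY1  (GY1 both-in/both-out from 1)
bond 3 stroke at J1  (J1: bond 0 brought flow, rest push out)

bond 0 stroke→GY1
bond 1 stroke→GY1
bond 2 stroke→I1
bond 3 stroke→J1
bond 4 stroke→J2
bond 5 stroke→Sf1
bond 6 stroke→I2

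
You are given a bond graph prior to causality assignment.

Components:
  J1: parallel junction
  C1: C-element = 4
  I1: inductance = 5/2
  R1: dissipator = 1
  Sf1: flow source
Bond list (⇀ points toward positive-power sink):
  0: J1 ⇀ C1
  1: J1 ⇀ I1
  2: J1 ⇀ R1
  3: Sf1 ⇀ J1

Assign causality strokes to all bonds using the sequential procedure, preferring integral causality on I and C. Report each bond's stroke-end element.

#0 →J1
#1 →I1
#2 →R1
#3 →Sf1

b3 stroke→Sf1  (source Sf1 imposes f)
b0 stroke→J1  (C1 outputs effort q/C1)
b1 stroke→I1  (J1 effort already set via bond 0)
b2 stroke→R1  (J1: bond 0 brought effort, rest push out)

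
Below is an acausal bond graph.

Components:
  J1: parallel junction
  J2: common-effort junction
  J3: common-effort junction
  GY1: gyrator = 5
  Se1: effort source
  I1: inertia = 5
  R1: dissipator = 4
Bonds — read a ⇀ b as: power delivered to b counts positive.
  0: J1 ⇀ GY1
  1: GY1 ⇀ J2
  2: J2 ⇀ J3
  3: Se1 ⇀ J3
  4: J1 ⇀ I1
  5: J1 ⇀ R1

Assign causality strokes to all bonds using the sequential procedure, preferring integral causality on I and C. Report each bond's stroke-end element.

b3 |J3  (Se1: effort source, stroke at far end)
b2 |J2  (J3: bond 3 brought effort, rest push out)
b1 |GY1  (J2 effort already set via bond 2)
b0 |GY1  (through GY1, causality inverts; strokes same side of GY1)
b4 |I1  (prefer integral on I1)
b5 |J1  (closing 0-jn rule on J1)

#0 |GY1
#1 |GY1
#2 |J2
#3 |J3
#4 |I1
#5 |J1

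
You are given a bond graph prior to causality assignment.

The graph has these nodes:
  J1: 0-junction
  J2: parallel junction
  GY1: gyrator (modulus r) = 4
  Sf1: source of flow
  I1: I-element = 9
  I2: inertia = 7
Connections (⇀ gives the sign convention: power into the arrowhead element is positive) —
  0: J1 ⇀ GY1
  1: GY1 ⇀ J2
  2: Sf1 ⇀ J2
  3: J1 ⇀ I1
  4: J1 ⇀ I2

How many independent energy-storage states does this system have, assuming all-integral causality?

2  (I1, I2 all integral)

β2 →Sf1  (Sf1 (Sf) sets flow on bond)
β1 →J2  (closing 0-jn rule on J2)
β0 →J1  (GY1 both-in/both-out from 1)
β3 →I1  (0-jn J1 has e-setter on 0)
β4 →I2  (0-jn J1 has e-setter on 0)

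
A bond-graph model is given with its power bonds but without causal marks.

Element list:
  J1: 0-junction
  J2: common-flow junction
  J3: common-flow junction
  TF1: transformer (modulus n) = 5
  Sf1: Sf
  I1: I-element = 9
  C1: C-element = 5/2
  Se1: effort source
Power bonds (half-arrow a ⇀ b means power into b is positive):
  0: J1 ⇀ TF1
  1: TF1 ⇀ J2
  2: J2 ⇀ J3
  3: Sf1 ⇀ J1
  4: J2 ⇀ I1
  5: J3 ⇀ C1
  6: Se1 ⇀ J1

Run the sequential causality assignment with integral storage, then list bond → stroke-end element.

b0 →TF1
b1 →J2
b2 →J2
b3 →Sf1
b4 →I1
b5 →J3
b6 →J1

b3 →Sf1  (Sf1 (Sf) sets flow on bond)
b6 →J1  (Se1 (Se) sets effort on bond)
b0 →TF1  (common-e at J1 fixed by 6)
b1 →J2  (through TF1, causality passes straight; one stroke at TF1)
b4 →I1  (I1 integral (f out))
b2 →J2  (common-f at J2 fixed by 4)
b5 →J3  (J3 flow already set via bond 2)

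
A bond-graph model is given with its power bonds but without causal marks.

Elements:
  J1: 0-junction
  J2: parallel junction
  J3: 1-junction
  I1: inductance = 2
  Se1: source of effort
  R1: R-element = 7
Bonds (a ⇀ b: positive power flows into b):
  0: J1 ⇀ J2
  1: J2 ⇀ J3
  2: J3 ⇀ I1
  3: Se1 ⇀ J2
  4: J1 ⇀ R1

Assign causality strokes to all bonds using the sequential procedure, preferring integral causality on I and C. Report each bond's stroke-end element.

β3 stroke at J2  (Se1 (Se) sets effort on bond)
β0 stroke at J1  (common-e at J2 fixed by 3)
β1 stroke at J3  (0-jn J2 has e-setter on 3)
β2 stroke at I1  (J3 needs exactly one f-in)
β4 stroke at R1  (common-e at J1 fixed by 0)

b0 →J1
b1 →J3
b2 →I1
b3 →J2
b4 →R1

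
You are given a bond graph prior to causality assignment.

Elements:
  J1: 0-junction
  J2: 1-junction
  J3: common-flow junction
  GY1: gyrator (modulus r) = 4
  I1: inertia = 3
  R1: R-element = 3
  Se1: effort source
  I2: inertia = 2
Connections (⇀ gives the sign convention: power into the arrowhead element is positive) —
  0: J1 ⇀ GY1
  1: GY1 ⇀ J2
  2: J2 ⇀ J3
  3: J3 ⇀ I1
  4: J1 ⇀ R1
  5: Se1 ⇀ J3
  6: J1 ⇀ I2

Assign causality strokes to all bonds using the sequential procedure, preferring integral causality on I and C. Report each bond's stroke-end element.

b5 →J3  (Se1 (Se) sets effort on bond)
b3 →I1  (I1 integral (f out))
b2 →J3  (J3 flow already set via bond 3)
b1 →J2  (common-f at J2 fixed by 2)
b0 →J1  (GY1 both-in/both-out from 1)
b4 →R1  (0-jn J1 has e-setter on 0)
b6 →I2  (J1 effort already set via bond 0)

b0 →J1
b1 →J2
b2 →J3
b3 →I1
b4 →R1
b5 →J3
b6 →I2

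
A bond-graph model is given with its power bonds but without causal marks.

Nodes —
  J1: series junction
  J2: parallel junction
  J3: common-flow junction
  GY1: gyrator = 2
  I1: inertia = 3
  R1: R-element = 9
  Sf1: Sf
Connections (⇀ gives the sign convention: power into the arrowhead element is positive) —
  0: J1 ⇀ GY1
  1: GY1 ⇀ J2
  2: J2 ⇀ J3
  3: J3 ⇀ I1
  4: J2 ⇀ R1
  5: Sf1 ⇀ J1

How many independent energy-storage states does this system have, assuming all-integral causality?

1  (I1 all integral)

#5 →Sf1  (Sf1 (Sf) sets flow on bond)
#0 →J1  (J1: bond 5 brought flow, rest push out)
#1 →J2  (GY GY1: same side as bond 0)
#2 →J3  (J2: bond 1 brought effort, rest push out)
#4 →R1  (common-e at J2 fixed by 1)
#3 →I1  (closing 1-jn rule on J3)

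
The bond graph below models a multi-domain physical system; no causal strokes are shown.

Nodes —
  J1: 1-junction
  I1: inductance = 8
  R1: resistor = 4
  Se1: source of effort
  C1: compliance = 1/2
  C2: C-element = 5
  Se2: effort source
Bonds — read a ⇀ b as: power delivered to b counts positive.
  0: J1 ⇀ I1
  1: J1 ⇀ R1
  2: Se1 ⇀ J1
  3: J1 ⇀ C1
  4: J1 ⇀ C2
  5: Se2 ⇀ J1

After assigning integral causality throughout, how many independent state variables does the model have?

3  (C1, C2, I1 all integral)

#2 stroke→J1  (source Se1 imposes e)
#5 stroke→J1  (Se2 (Se) sets effort on bond)
#0 stroke→I1  (I1: I, integral causality)
#1 stroke→J1  (J1: bond 0 brought flow, rest push out)
#3 stroke→J1  (J1 flow already set via bond 0)
#4 stroke→J1  (J1: bond 0 brought flow, rest push out)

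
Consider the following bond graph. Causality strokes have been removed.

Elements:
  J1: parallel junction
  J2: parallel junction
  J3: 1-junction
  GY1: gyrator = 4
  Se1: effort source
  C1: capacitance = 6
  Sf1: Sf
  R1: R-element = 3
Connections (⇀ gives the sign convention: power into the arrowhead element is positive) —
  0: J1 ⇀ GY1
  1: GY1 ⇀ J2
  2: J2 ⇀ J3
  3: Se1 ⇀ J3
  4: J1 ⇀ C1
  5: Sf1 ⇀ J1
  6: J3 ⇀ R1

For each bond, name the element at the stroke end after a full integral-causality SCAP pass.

#3 stroke at J3  (Se1: effort source, stroke at far end)
#5 stroke at Sf1  (source Sf1 imposes f)
#4 stroke at J1  (C1: C, integral causality)
#0 stroke at GY1  (0-jn J1 has e-setter on 4)
#1 stroke at GY1  (GY GY1: same side as bond 0)
#2 stroke at J2  (J2 needs exactly one e-in)
#6 stroke at J3  (J3 flow already set via bond 2)

#0 →GY1
#1 →GY1
#2 →J2
#3 →J3
#4 →J1
#5 →Sf1
#6 →J3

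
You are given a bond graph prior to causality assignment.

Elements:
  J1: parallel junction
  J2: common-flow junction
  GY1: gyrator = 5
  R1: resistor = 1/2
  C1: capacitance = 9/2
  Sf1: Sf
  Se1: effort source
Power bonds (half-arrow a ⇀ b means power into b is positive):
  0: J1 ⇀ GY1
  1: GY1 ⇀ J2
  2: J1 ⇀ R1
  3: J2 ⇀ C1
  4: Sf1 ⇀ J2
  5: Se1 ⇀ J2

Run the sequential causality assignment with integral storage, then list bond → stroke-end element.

bond 0 →J1
bond 1 →J2
bond 2 →R1
bond 3 →J2
bond 4 →Sf1
bond 5 →J2

bond 4 stroke→Sf1  (Sf1: flow source, stroke at near end)
bond 5 stroke→J2  (Se1 fixes effort; stroke away)
bond 1 stroke→J2  (1-jn J2 has f-setter on 4)
bond 3 stroke→J2  (common-f at J2 fixed by 4)
bond 0 stroke→J1  (GY1 both-in/both-out from 1)
bond 2 stroke→R1  (common-e at J1 fixed by 0)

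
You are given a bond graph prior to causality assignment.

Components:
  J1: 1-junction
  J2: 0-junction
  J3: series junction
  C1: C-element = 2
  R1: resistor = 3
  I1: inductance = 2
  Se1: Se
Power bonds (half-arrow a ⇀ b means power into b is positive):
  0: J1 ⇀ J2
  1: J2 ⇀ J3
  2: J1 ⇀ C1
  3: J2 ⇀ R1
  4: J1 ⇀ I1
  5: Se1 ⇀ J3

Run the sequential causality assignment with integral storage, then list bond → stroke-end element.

β0 stroke→J1
β1 stroke→J2
β2 stroke→J1
β3 stroke→R1
β4 stroke→I1
β5 stroke→J3

b5 stroke→J3  (source Se1 imposes e)
b1 stroke→J2  (closing 1-jn rule on J3)
b0 stroke→J1  (0-jn J2 has e-setter on 1)
b3 stroke→R1  (J2: bond 1 brought effort, rest push out)
b2 stroke→J1  (C1 outputs effort q/C1)
b4 stroke→I1  (J1 needs exactly one f-in)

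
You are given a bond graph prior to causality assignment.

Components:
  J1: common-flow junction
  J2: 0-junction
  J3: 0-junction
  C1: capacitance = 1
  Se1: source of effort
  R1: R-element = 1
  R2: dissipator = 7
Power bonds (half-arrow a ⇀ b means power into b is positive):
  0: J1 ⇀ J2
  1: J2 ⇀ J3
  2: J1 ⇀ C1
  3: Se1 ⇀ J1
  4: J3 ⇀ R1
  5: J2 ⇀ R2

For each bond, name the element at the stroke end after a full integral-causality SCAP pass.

β3 stroke at J1  (Se1 fixes effort; stroke away)
β2 stroke at J1  (C1 integral (e out))
β0 stroke at J2  (only one flow-in slot at J1)
β1 stroke at J3  (J2: bond 0 brought effort, rest push out)
β5 stroke at R2  (J2 effort already set via bond 0)
β4 stroke at R1  (J3: bond 1 brought effort, rest push out)

b0 stroke at J2
b1 stroke at J3
b2 stroke at J1
b3 stroke at J1
b4 stroke at R1
b5 stroke at R2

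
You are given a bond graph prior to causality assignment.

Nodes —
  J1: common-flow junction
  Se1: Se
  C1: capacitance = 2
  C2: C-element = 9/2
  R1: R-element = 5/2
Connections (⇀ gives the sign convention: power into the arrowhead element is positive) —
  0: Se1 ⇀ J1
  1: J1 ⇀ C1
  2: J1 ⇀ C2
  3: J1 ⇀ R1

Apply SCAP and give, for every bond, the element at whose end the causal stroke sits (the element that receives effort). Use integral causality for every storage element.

b0 |J1
b1 |J1
b2 |J1
b3 |R1

bond 0 stroke→J1  (Se1 (Se) sets effort on bond)
bond 1 stroke→J1  (prefer integral on C1)
bond 2 stroke→J1  (prefer integral on C2)
bond 3 stroke→R1  (J1 needs exactly one f-in)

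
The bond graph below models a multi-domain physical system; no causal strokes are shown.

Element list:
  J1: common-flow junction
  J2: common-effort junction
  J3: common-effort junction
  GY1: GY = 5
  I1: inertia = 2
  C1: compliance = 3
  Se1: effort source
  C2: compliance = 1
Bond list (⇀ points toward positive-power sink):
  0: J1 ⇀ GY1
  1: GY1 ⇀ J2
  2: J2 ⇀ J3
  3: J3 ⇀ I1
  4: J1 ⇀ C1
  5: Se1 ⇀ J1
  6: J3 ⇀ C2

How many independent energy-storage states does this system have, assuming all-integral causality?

3  (C1, C2, I1 all integral)

β5 |J1  (source Se1 imposes e)
β3 |I1  (I1 integral (f out))
β4 |J1  (C1 integral (e out))
β0 |GY1  (closing 1-jn rule on J1)
β1 |GY1  (GY GY1: same side as bond 0)
β2 |J2  (J2 needs exactly one e-in)
β6 |J3  (only one effort-in slot at J3)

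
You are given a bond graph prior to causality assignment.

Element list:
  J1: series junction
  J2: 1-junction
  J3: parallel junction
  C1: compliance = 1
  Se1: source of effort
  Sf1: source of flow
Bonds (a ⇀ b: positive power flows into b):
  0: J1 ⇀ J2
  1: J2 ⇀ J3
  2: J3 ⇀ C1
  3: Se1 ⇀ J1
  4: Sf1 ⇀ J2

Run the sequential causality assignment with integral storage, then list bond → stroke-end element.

#0 stroke at J2
#1 stroke at J2
#2 stroke at J3
#3 stroke at J1
#4 stroke at Sf1

b3 stroke at J1  (Se1 (Se) sets effort on bond)
b4 stroke at Sf1  (Sf1: flow source, stroke at near end)
b0 stroke at J2  (J1 needs exactly one f-in)
b1 stroke at J2  (J2 flow already set via bond 4)
b2 stroke at J3  (only one effort-in slot at J3)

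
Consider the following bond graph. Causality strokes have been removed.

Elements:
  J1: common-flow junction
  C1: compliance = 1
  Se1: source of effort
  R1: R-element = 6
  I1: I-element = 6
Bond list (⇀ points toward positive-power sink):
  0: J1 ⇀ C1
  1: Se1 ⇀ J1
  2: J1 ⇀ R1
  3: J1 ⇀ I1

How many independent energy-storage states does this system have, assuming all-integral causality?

bond 1 stroke at J1  (Se1 fixes effort; stroke away)
bond 0 stroke at J1  (prefer integral on C1)
bond 3 stroke at I1  (I1 outputs flow p/I1)
bond 2 stroke at J1  (J1 flow already set via bond 3)

2  (C1, I1 all integral)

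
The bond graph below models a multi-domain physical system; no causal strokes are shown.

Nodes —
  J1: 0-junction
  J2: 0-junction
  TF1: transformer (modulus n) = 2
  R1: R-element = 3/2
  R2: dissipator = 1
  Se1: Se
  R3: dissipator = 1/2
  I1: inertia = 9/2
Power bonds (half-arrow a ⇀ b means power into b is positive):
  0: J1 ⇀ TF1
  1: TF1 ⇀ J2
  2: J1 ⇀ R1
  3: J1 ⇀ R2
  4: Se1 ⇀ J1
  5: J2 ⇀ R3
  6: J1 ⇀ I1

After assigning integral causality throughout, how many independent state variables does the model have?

#4 |J1  (Se1 (Se) sets effort on bond)
#0 |TF1  (J1 effort already set via bond 4)
#2 |R1  (common-e at J1 fixed by 4)
#3 |R2  (0-jn J1 has e-setter on 4)
#6 |I1  (J1: bond 4 brought effort, rest push out)
#1 |J2  (TF TF1: opposite of bond 0)
#5 |R3  (0-jn J2 has e-setter on 1)

1  (I1 all integral)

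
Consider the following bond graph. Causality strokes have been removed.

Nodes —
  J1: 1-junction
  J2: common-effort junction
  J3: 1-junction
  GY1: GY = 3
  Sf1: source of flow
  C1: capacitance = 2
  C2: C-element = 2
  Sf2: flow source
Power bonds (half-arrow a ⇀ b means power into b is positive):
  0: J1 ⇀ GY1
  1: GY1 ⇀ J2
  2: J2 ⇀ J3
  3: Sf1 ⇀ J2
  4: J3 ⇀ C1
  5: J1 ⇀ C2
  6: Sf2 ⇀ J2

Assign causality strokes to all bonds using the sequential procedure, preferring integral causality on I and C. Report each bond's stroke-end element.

bond 3 |Sf1  (Sf1: flow source, stroke at near end)
bond 6 |Sf2  (Sf2 fixes flow; stroke at Sf2)
bond 4 |J3  (C1: C, integral causality)
bond 2 |J2  (J3: last free bond brings flow in)
bond 1 |GY1  (common-e at J2 fixed by 2)
bond 0 |GY1  (through GY1, causality inverts; strokes same side of GY1)
bond 5 |J1  (common-f at J1 fixed by 0)

#0 |GY1
#1 |GY1
#2 |J2
#3 |Sf1
#4 |J3
#5 |J1
#6 |Sf2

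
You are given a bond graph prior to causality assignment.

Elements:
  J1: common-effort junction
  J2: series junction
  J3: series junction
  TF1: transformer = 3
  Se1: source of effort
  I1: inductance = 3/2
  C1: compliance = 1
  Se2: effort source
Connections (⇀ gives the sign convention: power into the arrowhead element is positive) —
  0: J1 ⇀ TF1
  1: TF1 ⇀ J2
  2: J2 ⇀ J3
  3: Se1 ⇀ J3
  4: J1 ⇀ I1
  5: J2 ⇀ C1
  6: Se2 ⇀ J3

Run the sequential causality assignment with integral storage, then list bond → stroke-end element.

#0 stroke at J1
#1 stroke at TF1
#2 stroke at J2
#3 stroke at J3
#4 stroke at I1
#5 stroke at J2
#6 stroke at J3

b3 |J3  (Se1: effort source, stroke at far end)
b6 |J3  (Se2 (Se) sets effort on bond)
b2 |J2  (closing 1-jn rule on J3)
b4 |I1  (I1 outputs flow p/I1)
b0 |J1  (closing 0-jn rule on J1)
b1 |TF1  (through TF1, causality passes straight; one stroke at TF1)
b5 |J2  (J2: bond 1 brought flow, rest push out)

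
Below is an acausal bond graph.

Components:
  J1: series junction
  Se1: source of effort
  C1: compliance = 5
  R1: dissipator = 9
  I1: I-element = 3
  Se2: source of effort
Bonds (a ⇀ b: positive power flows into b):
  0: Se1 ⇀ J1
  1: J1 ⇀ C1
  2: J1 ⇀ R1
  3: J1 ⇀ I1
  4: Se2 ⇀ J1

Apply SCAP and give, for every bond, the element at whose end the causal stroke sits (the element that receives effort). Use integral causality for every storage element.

#0 →J1  (source Se1 imposes e)
#4 →J1  (source Se2 imposes e)
#1 →J1  (C1 integral (e out))
#3 →I1  (prefer integral on I1)
#2 →J1  (J1: bond 3 brought flow, rest push out)

bond 0 |J1
bond 1 |J1
bond 2 |J1
bond 3 |I1
bond 4 |J1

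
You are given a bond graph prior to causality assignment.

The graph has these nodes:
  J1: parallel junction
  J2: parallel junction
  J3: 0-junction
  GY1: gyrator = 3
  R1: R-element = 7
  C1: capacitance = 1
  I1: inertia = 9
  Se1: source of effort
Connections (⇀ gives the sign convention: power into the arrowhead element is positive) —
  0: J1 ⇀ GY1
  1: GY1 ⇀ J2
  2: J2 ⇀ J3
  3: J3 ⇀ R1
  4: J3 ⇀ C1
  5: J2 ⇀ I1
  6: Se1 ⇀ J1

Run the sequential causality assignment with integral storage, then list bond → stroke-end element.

#6 stroke at J1  (source Se1 imposes e)
#0 stroke at GY1  (common-e at J1 fixed by 6)
#1 stroke at GY1  (GY GY1: same side as bond 0)
#4 stroke at J3  (C1 integral (e out))
#2 stroke at J2  (J3 effort already set via bond 4)
#3 stroke at R1  (common-e at J3 fixed by 4)
#5 stroke at I1  (J2: bond 2 brought effort, rest push out)

β0 stroke→GY1
β1 stroke→GY1
β2 stroke→J2
β3 stroke→R1
β4 stroke→J3
β5 stroke→I1
β6 stroke→J1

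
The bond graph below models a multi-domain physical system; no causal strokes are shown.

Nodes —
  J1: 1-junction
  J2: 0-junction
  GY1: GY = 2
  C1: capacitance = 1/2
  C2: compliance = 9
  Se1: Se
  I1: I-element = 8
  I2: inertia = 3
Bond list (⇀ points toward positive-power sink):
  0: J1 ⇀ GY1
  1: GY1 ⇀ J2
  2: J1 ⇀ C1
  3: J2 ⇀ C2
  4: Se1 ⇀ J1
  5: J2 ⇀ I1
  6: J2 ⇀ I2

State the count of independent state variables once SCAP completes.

bond 4 →J1  (Se1 fixes effort; stroke away)
bond 2 →J1  (prefer integral on C1)
bond 0 →GY1  (J1: last free bond brings flow in)
bond 1 →GY1  (GY1: gyrator matches bond 0)
bond 3 →J2  (prefer integral on C2)
bond 5 →I1  (J2: bond 3 brought effort, rest push out)
bond 6 →I2  (common-e at J2 fixed by 3)

4  (C1, C2, I1, I2 all integral)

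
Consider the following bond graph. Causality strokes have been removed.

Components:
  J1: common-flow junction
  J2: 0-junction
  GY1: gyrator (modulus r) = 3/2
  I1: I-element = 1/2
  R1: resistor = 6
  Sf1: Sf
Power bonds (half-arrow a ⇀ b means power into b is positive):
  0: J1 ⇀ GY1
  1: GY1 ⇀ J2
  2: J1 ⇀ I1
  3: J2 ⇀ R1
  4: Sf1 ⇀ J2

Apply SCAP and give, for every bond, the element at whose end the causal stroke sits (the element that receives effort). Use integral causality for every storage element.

#0 |J1
#1 |J2
#2 |I1
#3 |R1
#4 |Sf1

b4 stroke→Sf1  (Sf1: flow source, stroke at near end)
b2 stroke→I1  (I1: I, integral causality)
b0 stroke→J1  (1-jn J1 has f-setter on 2)
b1 stroke→J2  (GY GY1: same side as bond 0)
b3 stroke→R1  (J2 effort already set via bond 1)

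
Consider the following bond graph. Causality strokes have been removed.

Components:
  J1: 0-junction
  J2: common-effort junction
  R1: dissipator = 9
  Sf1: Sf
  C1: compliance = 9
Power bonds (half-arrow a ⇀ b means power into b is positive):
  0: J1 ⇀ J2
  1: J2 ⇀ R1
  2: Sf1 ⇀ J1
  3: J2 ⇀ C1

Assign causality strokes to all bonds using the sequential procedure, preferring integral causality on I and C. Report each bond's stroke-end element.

bond 2 stroke at Sf1  (Sf1 fixes flow; stroke at Sf1)
bond 0 stroke at J1  (J1 needs exactly one e-in)
bond 3 stroke at J2  (C1: C, integral causality)
bond 1 stroke at R1  (0-jn J2 has e-setter on 3)

b0 |J1
b1 |R1
b2 |Sf1
b3 |J2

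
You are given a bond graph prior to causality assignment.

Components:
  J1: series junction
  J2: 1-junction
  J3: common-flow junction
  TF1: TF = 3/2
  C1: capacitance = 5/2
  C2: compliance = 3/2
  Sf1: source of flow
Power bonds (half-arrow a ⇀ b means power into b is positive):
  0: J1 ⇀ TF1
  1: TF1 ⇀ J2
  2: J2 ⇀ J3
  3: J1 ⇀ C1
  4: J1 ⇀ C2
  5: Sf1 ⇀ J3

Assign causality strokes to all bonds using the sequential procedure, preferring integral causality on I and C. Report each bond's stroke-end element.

b0 stroke at TF1
b1 stroke at J2
b2 stroke at J3
b3 stroke at J1
b4 stroke at J1
b5 stroke at Sf1

#5 |Sf1  (Sf1: flow source, stroke at near end)
#2 |J3  (1-jn J3 has f-setter on 5)
#1 |J2  (J2: bond 2 brought flow, rest push out)
#0 |TF1  (TF TF1: opposite of bond 1)
#3 |J1  (common-f at J1 fixed by 0)
#4 |J1  (common-f at J1 fixed by 0)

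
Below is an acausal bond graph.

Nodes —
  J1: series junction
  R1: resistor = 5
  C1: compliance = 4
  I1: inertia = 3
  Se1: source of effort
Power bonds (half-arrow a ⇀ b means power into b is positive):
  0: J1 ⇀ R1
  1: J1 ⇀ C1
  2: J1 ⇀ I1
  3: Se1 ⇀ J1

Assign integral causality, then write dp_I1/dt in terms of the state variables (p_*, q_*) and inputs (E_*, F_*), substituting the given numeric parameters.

dp_I1/dt = E_Se1 - 5*p_I1/3 - q_C1/4

bond 3 →J1  (Se1 fixes effort; stroke away)
bond 1 →J1  (C1 integral (e out))
bond 2 →I1  (I1 outputs flow p/I1)
bond 0 →J1  (1-jn J1 has f-setter on 2)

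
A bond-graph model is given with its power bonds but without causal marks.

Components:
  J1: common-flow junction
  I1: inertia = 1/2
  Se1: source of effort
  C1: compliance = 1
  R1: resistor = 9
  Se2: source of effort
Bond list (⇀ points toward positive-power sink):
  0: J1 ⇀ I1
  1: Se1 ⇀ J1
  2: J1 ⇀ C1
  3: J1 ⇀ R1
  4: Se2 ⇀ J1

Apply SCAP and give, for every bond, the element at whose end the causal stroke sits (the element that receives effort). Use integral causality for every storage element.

b1 |J1  (Se1: effort source, stroke at far end)
b4 |J1  (Se2: effort source, stroke at far end)
b0 |I1  (prefer integral on I1)
b2 |J1  (J1: bond 0 brought flow, rest push out)
b3 |J1  (J1 flow already set via bond 0)

#0 stroke at I1
#1 stroke at J1
#2 stroke at J1
#3 stroke at J1
#4 stroke at J1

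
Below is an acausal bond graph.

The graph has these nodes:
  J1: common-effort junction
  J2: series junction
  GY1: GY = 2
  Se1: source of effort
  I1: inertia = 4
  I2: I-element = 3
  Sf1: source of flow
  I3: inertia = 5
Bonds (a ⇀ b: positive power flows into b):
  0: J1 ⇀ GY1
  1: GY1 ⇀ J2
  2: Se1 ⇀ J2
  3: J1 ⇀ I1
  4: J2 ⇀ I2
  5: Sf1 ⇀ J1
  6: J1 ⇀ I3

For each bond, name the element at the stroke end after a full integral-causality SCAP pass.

bond 2 stroke→J2  (Se1 fixes effort; stroke away)
bond 5 stroke→Sf1  (source Sf1 imposes f)
bond 3 stroke→I1  (prefer integral on I1)
bond 4 stroke→I2  (I2: I, integral causality)
bond 1 stroke→J2  (common-f at J2 fixed by 4)
bond 0 stroke→J1  (GY1 both-in/both-out from 1)
bond 6 stroke→I3  (0-jn J1 has e-setter on 0)

#0 →J1
#1 →J2
#2 →J2
#3 →I1
#4 →I2
#5 →Sf1
#6 →I3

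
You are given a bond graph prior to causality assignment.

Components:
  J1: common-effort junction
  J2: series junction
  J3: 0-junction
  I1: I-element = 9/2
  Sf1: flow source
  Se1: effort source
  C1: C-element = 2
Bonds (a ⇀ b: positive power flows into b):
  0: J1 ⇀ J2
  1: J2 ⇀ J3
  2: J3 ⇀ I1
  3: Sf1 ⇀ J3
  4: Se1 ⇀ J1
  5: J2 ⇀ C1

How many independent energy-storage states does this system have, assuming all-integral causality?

2  (C1, I1 all integral)

b3 stroke at Sf1  (Sf1 fixes flow; stroke at Sf1)
b4 stroke at J1  (Se1: effort source, stroke at far end)
b0 stroke at J2  (common-e at J1 fixed by 4)
b2 stroke at I1  (I1 integral (f out))
b1 stroke at J3  (J3: last free bond brings effort in)
b5 stroke at J2  (J2 flow already set via bond 1)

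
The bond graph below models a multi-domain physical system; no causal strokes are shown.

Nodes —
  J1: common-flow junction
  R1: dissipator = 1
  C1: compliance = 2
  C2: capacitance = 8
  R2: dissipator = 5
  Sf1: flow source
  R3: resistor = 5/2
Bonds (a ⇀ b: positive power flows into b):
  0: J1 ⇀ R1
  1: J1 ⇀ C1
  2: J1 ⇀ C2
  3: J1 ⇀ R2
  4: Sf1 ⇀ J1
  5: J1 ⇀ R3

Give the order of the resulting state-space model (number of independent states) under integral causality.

2  (C1, C2 all integral)

b4 stroke→Sf1  (Sf1 (Sf) sets flow on bond)
b0 stroke→J1  (1-jn J1 has f-setter on 4)
b1 stroke→J1  (J1 flow already set via bond 4)
b2 stroke→J1  (J1 flow already set via bond 4)
b3 stroke→J1  (J1: bond 4 brought flow, rest push out)
b5 stroke→J1  (common-f at J1 fixed by 4)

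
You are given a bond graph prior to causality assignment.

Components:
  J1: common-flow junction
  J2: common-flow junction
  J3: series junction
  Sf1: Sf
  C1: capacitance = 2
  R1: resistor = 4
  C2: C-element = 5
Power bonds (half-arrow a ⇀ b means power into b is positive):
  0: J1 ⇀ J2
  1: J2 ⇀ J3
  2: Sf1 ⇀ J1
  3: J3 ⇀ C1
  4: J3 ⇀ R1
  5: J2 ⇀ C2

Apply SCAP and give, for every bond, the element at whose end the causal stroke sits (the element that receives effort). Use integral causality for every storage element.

β0 →J1
β1 →J2
β2 →Sf1
β3 →J3
β4 →J3
β5 →J2

#2 stroke→Sf1  (Sf1: flow source, stroke at near end)
#0 stroke→J1  (1-jn J1 has f-setter on 2)
#1 stroke→J2  (common-f at J2 fixed by 0)
#5 stroke→J2  (common-f at J2 fixed by 0)
#3 stroke→J3  (J3: bond 1 brought flow, rest push out)
#4 stroke→J3  (J3: bond 1 brought flow, rest push out)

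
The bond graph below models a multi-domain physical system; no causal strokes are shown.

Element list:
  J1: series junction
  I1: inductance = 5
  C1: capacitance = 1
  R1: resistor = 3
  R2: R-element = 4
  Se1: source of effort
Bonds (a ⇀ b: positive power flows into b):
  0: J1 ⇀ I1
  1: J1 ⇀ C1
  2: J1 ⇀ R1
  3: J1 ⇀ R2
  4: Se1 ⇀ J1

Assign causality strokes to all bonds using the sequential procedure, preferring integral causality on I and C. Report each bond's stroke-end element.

bond 4 stroke at J1  (Se1: effort source, stroke at far end)
bond 0 stroke at I1  (I1: I, integral causality)
bond 1 stroke at J1  (J1: bond 0 brought flow, rest push out)
bond 2 stroke at J1  (common-f at J1 fixed by 0)
bond 3 stroke at J1  (1-jn J1 has f-setter on 0)

#0 →I1
#1 →J1
#2 →J1
#3 →J1
#4 →J1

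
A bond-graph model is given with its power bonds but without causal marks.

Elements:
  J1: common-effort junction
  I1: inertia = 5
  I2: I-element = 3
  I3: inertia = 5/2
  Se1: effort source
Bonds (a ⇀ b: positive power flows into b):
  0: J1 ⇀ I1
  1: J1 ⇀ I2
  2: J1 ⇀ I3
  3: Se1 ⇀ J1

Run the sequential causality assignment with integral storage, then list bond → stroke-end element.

bond 3 |J1  (source Se1 imposes e)
bond 0 |I1  (J1: bond 3 brought effort, rest push out)
bond 1 |I2  (0-jn J1 has e-setter on 3)
bond 2 |I3  (J1 effort already set via bond 3)

bond 0 |I1
bond 1 |I2
bond 2 |I3
bond 3 |J1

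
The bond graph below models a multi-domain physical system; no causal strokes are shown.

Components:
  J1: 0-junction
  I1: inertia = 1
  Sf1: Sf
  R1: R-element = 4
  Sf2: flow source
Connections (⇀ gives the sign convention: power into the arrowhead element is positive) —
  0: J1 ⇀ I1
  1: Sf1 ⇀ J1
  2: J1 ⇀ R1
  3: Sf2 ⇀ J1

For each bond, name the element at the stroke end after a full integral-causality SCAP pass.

b1 |Sf1  (source Sf1 imposes f)
b3 |Sf2  (source Sf2 imposes f)
b0 |I1  (I1: I, integral causality)
b2 |J1  (closing 0-jn rule on J1)

b0 |I1
b1 |Sf1
b2 |J1
b3 |Sf2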